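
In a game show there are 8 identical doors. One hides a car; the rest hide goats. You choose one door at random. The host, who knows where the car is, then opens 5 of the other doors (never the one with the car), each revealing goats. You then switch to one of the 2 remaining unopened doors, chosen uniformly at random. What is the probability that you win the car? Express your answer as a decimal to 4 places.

0.4375

Your original door holds the car with probability 1/8, so the other 7 collectively hold it with probability 7/8.
The host can always find 5 empty doors to open, so the reveals don't change that 7/8; it is now spread over the 2 remaining unopened doors.
P(win by switching) = (7/8) · (1/2) = 7/16 ≈ 0.4375.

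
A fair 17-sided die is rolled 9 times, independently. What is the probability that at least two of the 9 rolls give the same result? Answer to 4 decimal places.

P(all 9 different) = 17/17 · 16/17 · ··· · 9/17 ≈ 0.0744.
P(at least two equal) = 1 − 0.0744 = 0.9256.

0.9256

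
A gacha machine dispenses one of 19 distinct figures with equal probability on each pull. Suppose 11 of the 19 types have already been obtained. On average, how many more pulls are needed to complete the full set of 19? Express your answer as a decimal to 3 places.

Starting from 11 distinct types, each trial gives a new one with probability (19−i)/19 when i types are held, so the wait for the next new type is 19/(19−i).
E = 19/8 + 19/7 + 19/6 + 19/5 + 19/4 + 19/3 + 19/2 + 19/1 = 14459/280 ≈ 51.639.

51.639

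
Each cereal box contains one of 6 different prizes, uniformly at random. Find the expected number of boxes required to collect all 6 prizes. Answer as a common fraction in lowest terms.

147/10

After i distinct types are collected, each trial gives a new one with probability (6−i)/6, so the expected wait for the next new type is 6/(6−i).
E = 6/6 + 6/5 + 6/4 + 6/3 + 6/2 + 6/1 = 147/10.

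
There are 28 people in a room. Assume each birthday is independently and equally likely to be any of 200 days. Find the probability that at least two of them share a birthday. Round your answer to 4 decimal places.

It's easier to compute the probability that all 28 are distinct.
P(all distinct) = 200/200 · 199/200 · ··· · 173/200 ≈ 0.1376.
So the probability of at least one match is 1 − 0.1376 = 0.8624.

0.8624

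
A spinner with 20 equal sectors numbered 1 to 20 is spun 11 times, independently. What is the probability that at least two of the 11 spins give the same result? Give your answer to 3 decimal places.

0.967

P(all 11 different) = 20/20 · 19/20 · ··· · 10/20 ≈ 0.033.
P(at least two equal) = 1 − 0.033 = 0.967.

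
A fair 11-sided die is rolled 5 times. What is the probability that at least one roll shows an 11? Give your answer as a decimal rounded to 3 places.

P(no roll shows an 11) = (10/11)^5 ≈ 0.621.
P(at least one) = 1 − 0.621 = 0.379.

0.379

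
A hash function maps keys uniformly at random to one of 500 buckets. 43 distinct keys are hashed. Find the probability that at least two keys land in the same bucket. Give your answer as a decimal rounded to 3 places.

0.844

It's easier to compute the probability that all 43 are distinct.
P(all distinct) = 500/500 · 499/500 · ··· · 458/500 ≈ 0.156.
So the probability of at least one match is 1 − 0.156 = 0.844.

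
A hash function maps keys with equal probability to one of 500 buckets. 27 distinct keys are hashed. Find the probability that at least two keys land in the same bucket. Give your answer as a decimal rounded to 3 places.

0.511

It's easier to compute the probability that all 27 are distinct.
P(all distinct) = 500/500 · 499/500 · ··· · 474/500 ≈ 0.489.
So the probability of at least one match is 1 − 0.489 = 0.511.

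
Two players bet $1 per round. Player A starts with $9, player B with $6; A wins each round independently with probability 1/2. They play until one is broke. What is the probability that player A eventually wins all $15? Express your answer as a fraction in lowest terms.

3/5

With a fair step, P(i) = ½P(i−1) + ½P(i+1) with P(0)=0, P(15)=1 has the linear solution P(i) = i/15.
P(9) = 9/15 = 3/5.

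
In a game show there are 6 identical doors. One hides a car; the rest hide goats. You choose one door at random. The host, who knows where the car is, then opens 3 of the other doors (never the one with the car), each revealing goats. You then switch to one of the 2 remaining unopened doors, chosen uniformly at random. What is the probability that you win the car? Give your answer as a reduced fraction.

5/12

Your original door holds the car with probability 1/6, so the other 5 collectively hold it with probability 5/6.
The host can always find 3 empty doors to open, so the reveals don't change that 5/6; it is now spread over the 2 remaining unopened doors.
P(win by switching) = (5/6) · (1/2) = 5/12.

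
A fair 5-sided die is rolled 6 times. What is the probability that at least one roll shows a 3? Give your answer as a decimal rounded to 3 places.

0.738

P(no roll shows a 3) = (4/5)^6 ≈ 0.262.
P(at least one) = 1 − 0.262 = 0.738.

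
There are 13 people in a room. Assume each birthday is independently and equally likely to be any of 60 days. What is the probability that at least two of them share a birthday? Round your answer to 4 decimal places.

It's easier to compute the probability that all 13 are distinct.
P(all distinct) = 60/60 · 59/60 · ··· · 48/60 ≈ 0.2463.
So the probability of at least one match is 1 − 0.2463 = 0.7537.

0.7537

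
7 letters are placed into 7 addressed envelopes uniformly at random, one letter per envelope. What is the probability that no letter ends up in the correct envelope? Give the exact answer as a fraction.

103/280

This is the derangement probability: permutations of 7 with no fixed point.
D(7) = 7! · (1 − 1/1! + 1/2! − ··· + (−1)^7/7!) = 1854.
P = 1854/5040 = 103/280.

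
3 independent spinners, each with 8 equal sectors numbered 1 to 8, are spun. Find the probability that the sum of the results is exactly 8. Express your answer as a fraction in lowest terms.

There are 8^3 = 512 equally likely outcomes.
The number of ordered 3-tuples from {1,…,8} summing to 8 is 21.
P(sum = 8) = 21/512.

21/512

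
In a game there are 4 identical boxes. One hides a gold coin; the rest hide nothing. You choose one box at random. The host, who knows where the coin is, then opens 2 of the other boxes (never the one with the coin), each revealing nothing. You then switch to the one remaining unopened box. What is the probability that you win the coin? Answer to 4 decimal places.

Your original box holds the coin with probability 1/4, so the other 3 collectively hold it with probability 3/4.
The host can always find 2 empty boxes to open, so the reveals don't change that 3/4; it is now spread over the 1 remaining unopened box.
P(win by switching) = (3/4) · (1/1) = 3/4 ≈ 0.7500.

0.7500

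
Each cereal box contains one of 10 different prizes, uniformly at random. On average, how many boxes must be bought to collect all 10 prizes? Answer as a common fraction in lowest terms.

After i distinct types are collected, each trial gives a new one with probability (10−i)/10, so the expected wait for the next new type is 10/(10−i).
E = 10/10 + 10/9 + 10/8 + 10/7 + 10/6 + 10/5 + 10/4 + 10/3 + 10/2 + 10/1 = 7381/252.

7381/252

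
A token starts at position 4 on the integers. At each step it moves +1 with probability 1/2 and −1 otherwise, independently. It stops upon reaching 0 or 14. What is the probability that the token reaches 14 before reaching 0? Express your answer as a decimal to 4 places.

With a fair step, P(i) = ½P(i−1) + ½P(i+1) with P(0)=0, P(14)=1 has the linear solution P(i) = i/14.
P(4) = 4/14 = 2/7 ≈ 0.2857.

0.2857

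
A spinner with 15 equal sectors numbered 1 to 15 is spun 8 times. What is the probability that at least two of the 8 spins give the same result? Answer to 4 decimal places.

0.8988

P(all 8 different) = 15/15 · 14/15 · ··· · 8/15 ≈ 0.1012.
P(at least two equal) = 1 − 0.1012 = 0.8988.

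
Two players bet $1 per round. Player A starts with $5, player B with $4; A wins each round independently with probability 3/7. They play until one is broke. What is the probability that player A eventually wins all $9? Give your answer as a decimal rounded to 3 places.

0.261

Let r = q/p = (4/7)/(3/7) = 4/3. The recurrence P(i) = p·P(i+1) + q·P(i−1) with P(0)=0, P(9)=1 gives P(i) = (1 − r^i)/(1 − r^9).
P(5) = (1 − (4/3)^5) / (1 − (4/3)^9) = 63261/242461 ≈ 0.261.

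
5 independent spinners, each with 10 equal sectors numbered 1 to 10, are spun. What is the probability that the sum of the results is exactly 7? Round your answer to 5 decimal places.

There are 10^5 = 100000 equally likely outcomes.
The number of ordered 5-tuples from {1,…,10} summing to 7 is 15.
P(sum = 7) = 15/100000 = 3/20000 ≈ 0.00015.

0.00015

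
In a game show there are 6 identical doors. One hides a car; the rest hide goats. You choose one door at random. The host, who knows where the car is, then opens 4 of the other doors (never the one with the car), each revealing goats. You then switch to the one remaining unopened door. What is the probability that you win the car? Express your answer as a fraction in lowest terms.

Your original door holds the car with probability 1/6, so the other 5 collectively hold it with probability 5/6.
The host can always find 4 empty doors to open, so the reveals don't change that 5/6; it is now spread over the 1 remaining unopened door.
P(win by switching) = (5/6) · (1/1) = 5/6.

5/6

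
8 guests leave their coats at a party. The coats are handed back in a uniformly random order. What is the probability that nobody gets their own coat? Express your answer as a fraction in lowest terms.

2119/5760

This is the derangement probability: permutations of 8 with no fixed point.
D(8) = 8! · (1 − 1/1! + 1/2! − ··· + (−1)^8/8!) = 14833.
P = 14833/40320 = 2119/5760.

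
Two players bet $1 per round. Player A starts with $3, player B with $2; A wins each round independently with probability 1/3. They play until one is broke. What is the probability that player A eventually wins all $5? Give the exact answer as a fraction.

7/31

Let r = q/p = (2/3)/(1/3) = 2. The recurrence P(i) = p·P(i+1) + q·P(i−1) with P(0)=0, P(5)=1 gives P(i) = (1 − r^i)/(1 − r^5).
P(3) = (1 − (2)^3) / (1 − (2)^5) = 7/31.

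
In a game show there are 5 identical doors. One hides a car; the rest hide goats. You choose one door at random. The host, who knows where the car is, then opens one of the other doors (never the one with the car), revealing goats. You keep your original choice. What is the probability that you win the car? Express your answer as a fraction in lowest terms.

1/5

The host can always open an empty door regardless of your choice, so this gives no information about your original door.
P(win by staying) = 1/5.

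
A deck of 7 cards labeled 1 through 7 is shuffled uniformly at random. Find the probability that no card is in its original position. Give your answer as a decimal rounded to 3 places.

0.368

This is the derangement probability: permutations of 7 with no fixed point.
D(7) = 7! · (1 − 1/1! + 1/2! − ··· + (−1)^7/7!) = 1854.
P = 1854/5040 = 103/280 ≈ 0.368.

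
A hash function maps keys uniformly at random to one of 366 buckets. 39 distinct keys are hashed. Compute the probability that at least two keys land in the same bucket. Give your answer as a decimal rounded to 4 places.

It's easier to compute the probability that all 39 are distinct.
P(all distinct) = 366/366 · 365/366 · ··· · 328/366 ≈ 0.1225.
So the probability of at least one match is 1 − 0.1225 = 0.8775.

0.8775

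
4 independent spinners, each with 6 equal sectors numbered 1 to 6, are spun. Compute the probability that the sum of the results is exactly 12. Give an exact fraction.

There are 6^4 = 1296 equally likely outcomes.
The number of ordered 4-tuples from {1,…,6} summing to 12 is 125.
P(sum = 12) = 125/1296.

125/1296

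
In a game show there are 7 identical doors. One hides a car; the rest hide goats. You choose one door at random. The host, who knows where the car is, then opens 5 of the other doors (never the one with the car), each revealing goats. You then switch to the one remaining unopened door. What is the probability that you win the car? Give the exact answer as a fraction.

Your original door holds the car with probability 1/7, so the other 6 collectively hold it with probability 6/7.
The host can always find 5 empty doors to open, so the reveals don't change that 6/7; it is now spread over the 1 remaining unopened door.
P(win by switching) = (6/7) · (1/1) = 6/7.

6/7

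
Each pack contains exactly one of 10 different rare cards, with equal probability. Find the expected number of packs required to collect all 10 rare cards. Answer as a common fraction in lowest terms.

7381/252

After i distinct types are collected, each trial gives a new one with probability (10−i)/10, so the expected wait for the next new type is 10/(10−i).
E = 10/10 + 10/9 + 10/8 + 10/7 + 10/6 + 10/5 + 10/4 + 10/3 + 10/2 + 10/1 = 7381/252.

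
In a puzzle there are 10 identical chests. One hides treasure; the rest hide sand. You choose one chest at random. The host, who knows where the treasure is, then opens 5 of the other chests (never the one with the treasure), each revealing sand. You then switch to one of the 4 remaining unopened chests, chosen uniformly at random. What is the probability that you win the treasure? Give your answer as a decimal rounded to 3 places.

Your original chest holds the treasure with probability 1/10, so the other 9 collectively hold it with probability 9/10.
The host can always find 5 empty chests to open, so the reveals don't change that 9/10; it is now spread over the 4 remaining unopened chests.
P(win by switching) = (9/10) · (1/4) = 9/40 ≈ 0.225.

0.225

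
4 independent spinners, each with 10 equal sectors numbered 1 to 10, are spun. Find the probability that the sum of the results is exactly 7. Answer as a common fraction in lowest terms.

There are 10^4 = 10000 equally likely outcomes.
The number of ordered 4-tuples from {1,…,10} summing to 7 is 20.
P(sum = 7) = 20/10000 = 1/500.

1/500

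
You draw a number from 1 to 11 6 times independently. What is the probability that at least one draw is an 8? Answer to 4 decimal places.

0.4355

P(no draw is an 8) = (10/11)^6 ≈ 0.5645.
P(at least one) = 1 − 0.5645 = 0.4355.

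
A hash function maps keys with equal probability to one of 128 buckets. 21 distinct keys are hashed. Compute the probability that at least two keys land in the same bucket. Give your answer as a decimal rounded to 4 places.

0.8238

It's easier to compute the probability that all 21 are distinct.
P(all distinct) = 128/128 · 127/128 · ··· · 108/128 ≈ 0.1762.
So the probability of at least one match is 1 − 0.1762 = 0.8238.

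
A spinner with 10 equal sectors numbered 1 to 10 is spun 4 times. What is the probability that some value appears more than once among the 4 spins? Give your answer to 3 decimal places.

P(all 4 different) = 10/10 · 9/10 · ··· · 7/10 ≈ 0.504.
P(at least two equal) = 1 − 0.504 = 0.496.

0.496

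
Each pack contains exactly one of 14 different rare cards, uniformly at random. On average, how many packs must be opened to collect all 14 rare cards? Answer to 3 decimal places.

45.522

After i distinct types are collected, each trial gives a new one with probability (14−i)/14, so the expected wait for the next new type is 14/(14−i).
E = 14/14 + 14/13 + 14/12 + 14/11 + 14/10 + 14/9 + 14/8 + 14/7 + 14/6 + 14/5 + 14/4 + 14/3 + 14/2 + 14/1 = 1171733/25740 ≈ 45.522.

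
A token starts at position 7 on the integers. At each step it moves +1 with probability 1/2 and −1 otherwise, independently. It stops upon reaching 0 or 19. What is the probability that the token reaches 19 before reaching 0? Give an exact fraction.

With a fair step, P(i) = ½P(i−1) + ½P(i+1) with P(0)=0, P(19)=1 has the linear solution P(i) = i/19.
P(7) = 7/19.

7/19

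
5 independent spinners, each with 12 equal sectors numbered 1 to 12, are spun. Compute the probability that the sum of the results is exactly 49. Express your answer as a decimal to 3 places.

There are 12^5 = 248832 equally likely outcomes.
The number of ordered 5-tuples from {1,…,12} summing to 49 is 1365.
P(sum = 49) = 1365/248832 = 455/82944 ≈ 0.005.

0.005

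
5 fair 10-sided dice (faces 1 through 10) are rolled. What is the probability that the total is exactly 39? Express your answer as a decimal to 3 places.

There are 10^5 = 100000 equally likely outcomes.
The number of ordered 5-tuples from {1,…,10} summing to 39 is 1340.
P(sum = 39) = 1340/100000 = 67/5000 ≈ 0.013.

0.013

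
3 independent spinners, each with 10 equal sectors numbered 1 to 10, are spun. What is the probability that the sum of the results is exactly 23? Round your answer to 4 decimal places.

0.0360

There are 10^3 = 1000 equally likely outcomes.
The number of ordered 3-tuples from {1,…,10} summing to 23 is 36.
P(sum = 23) = 36/1000 = 9/250 ≈ 0.0360.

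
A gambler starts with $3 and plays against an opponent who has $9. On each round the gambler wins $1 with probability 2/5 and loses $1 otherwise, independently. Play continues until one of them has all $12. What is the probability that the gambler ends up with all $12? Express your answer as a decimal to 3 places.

Let r = q/p = (3/5)/(2/5) = 3/2. The recurrence P(i) = p·P(i+1) + q·P(i−1) with P(0)=0, P(12)=1 gives P(i) = (1 − r^i)/(1 − r^12).
P(3) = (1 − (3/2)^3) / (1 − (3/2)^12) = 512/27755 ≈ 0.018.

0.018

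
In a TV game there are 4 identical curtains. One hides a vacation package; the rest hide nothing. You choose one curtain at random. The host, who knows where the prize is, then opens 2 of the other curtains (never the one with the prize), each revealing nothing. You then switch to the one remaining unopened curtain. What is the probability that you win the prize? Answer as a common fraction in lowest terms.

Your original curtain holds the prize with probability 1/4, so the other 3 collectively hold it with probability 3/4.
The host can always find 2 empty curtains to open, so the reveals don't change that 3/4; it is now spread over the 1 remaining unopened curtain.
P(win by switching) = (3/4) · (1/1) = 3/4.

3/4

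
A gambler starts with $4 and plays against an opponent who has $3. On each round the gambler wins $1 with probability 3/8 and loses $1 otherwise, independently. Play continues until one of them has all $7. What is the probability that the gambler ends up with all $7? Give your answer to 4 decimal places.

0.1934

Let r = q/p = (5/8)/(3/8) = 5/3. The recurrence P(i) = p·P(i+1) + q·P(i−1) with P(0)=0, P(7)=1 gives P(i) = (1 − r^i)/(1 − r^7).
P(4) = (1 − (5/3)^4) / (1 − (5/3)^7) = 7344/37969 ≈ 0.1934.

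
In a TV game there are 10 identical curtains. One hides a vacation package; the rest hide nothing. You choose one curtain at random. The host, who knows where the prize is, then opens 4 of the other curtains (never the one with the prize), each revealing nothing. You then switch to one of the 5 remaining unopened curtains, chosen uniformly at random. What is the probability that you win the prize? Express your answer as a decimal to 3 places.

0.180

Your original curtain holds the prize with probability 1/10, so the other 9 collectively hold it with probability 9/10.
The host can always find 4 empty curtains to open, so the reveals don't change that 9/10; it is now spread over the 5 remaining unopened curtains.
P(win by switching) = (9/10) · (1/5) = 9/50 ≈ 0.180.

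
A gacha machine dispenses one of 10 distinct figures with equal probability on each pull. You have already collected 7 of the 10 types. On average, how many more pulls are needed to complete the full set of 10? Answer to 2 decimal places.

18.33

Starting from 7 distinct types, each trial gives a new one with probability (10−i)/10 when i types are held, so the wait for the next new type is 10/(10−i).
E = 10/3 + 10/2 + 10/1 = 55/3 ≈ 18.33.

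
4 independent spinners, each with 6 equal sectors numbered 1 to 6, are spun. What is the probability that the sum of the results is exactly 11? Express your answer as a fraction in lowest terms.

13/162

There are 6^4 = 1296 equally likely outcomes.
The number of ordered 4-tuples from {1,…,6} summing to 11 is 104.
P(sum = 11) = 104/1296 = 13/162.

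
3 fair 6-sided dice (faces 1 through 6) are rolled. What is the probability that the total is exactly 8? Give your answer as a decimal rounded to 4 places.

0.0972

There are 6^3 = 216 equally likely outcomes.
The number of ordered 3-tuples from {1,…,6} summing to 8 is 21.
P(sum = 8) = 21/216 = 7/72 ≈ 0.0972.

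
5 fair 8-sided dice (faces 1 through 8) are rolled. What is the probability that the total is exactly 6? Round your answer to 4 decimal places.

0.0002

There are 8^5 = 32768 equally likely outcomes.
The number of ordered 5-tuples from {1,…,8} summing to 6 is 5.
P(sum = 6) = 5/32768 ≈ 0.0002.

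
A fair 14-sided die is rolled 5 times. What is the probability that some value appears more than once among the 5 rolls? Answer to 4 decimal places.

P(all 5 different) = 14/14 · 13/14 · ··· · 10/14 ≈ 0.4467.
P(at least two equal) = 1 − 0.4467 = 0.5533.

0.5533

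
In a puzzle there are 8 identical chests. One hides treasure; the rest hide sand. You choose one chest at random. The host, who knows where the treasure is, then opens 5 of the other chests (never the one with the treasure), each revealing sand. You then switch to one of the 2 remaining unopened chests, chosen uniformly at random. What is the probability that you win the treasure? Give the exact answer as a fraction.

7/16

Your original chest holds the treasure with probability 1/8, so the other 7 collectively hold it with probability 7/8.
The host can always find 5 empty chests to open, so the reveals don't change that 7/8; it is now spread over the 2 remaining unopened chests.
P(win by switching) = (7/8) · (1/2) = 7/16.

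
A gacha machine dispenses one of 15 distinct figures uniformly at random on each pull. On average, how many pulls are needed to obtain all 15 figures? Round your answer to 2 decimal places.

After i distinct types are collected, each trial gives a new one with probability (15−i)/15, so the expected wait for the next new type is 15/(15−i).
E = 15/15 + 15/14 + 15/13 + 15/12 + 15/11 + 15/10 + 15/9 + 15/8 + 15/7 + 15/6 + 15/5 + 15/4 + 15/3 + 15/2 + 15/1 = 1195757/24024 ≈ 49.77.

49.77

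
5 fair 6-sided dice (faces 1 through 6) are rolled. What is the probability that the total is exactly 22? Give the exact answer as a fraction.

There are 6^5 = 7776 equally likely outcomes.
The number of ordered 5-tuples from {1,…,6} summing to 22 is 420.
P(sum = 22) = 420/7776 = 35/648.

35/648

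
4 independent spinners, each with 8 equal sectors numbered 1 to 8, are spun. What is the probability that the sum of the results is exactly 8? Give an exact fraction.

There are 8^4 = 4096 equally likely outcomes.
The number of ordered 4-tuples from {1,…,8} summing to 8 is 35.
P(sum = 8) = 35/4096.

35/4096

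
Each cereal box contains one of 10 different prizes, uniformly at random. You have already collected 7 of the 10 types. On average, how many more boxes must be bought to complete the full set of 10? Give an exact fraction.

55/3

Starting from 7 distinct types, each trial gives a new one with probability (10−i)/10 when i types are held, so the wait for the next new type is 10/(10−i).
E = 10/3 + 10/2 + 10/1 = 55/3.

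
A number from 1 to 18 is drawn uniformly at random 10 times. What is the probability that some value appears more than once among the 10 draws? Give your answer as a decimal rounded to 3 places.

0.956

P(all 10 different) = 18/18 · 17/18 · ··· · 9/18 ≈ 0.044.
P(at least two equal) = 1 − 0.044 = 0.956.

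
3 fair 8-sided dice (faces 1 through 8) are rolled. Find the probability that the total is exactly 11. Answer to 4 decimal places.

There are 8^3 = 512 equally likely outcomes.
The number of ordered 3-tuples from {1,…,8} summing to 11 is 42.
P(sum = 11) = 42/512 = 21/256 ≈ 0.0820.

0.0820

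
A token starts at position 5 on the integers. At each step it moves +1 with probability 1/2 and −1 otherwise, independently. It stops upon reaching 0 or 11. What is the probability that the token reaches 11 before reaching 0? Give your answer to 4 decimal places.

With a fair step, P(i) = ½P(i−1) + ½P(i+1) with P(0)=0, P(11)=1 has the linear solution P(i) = i/11.
P(5) = 5/11 ≈ 0.4545.

0.4545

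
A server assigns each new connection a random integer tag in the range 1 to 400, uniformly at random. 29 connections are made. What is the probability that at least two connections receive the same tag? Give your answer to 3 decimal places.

0.647

It's easier to compute the probability that all 29 are distinct.
P(all distinct) = 400/400 · 399/400 · ··· · 372/400 ≈ 0.353.
So the probability of at least one match is 1 − 0.353 = 0.647.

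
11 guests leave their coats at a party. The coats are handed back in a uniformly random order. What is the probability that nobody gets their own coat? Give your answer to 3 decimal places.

This is the derangement probability: permutations of 11 with no fixed point.
D(11) = 11! · (1 − 1/1! + 1/2! − ··· + (−1)^11/11!) = 14684570.
P = 14684570/39916800 = 1468457/3991680 ≈ 0.368.

0.368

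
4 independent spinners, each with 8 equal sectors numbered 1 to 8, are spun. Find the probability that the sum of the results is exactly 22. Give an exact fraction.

There are 8^4 = 4096 equally likely outcomes.
The number of ordered 4-tuples from {1,…,8} summing to 22 is 246.
P(sum = 22) = 246/4096 = 123/2048.

123/2048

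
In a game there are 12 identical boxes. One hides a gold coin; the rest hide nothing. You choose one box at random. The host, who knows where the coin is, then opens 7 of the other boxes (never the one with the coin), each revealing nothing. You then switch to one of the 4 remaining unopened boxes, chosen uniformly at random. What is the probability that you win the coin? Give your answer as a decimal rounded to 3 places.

Your original box holds the coin with probability 1/12, so the other 11 collectively hold it with probability 11/12.
The host can always find 7 empty boxes to open, so the reveals don't change that 11/12; it is now spread over the 4 remaining unopened boxes.
P(win by switching) = (11/12) · (1/4) = 11/48 ≈ 0.229.

0.229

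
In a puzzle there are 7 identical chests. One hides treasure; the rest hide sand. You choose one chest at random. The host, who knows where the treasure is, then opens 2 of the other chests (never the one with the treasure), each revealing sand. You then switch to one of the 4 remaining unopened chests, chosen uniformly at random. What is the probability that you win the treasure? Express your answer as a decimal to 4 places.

Your original chest holds the treasure with probability 1/7, so the other 6 collectively hold it with probability 6/7.
The host can always find 2 empty chests to open, so the reveals don't change that 6/7; it is now spread over the 4 remaining unopened chests.
P(win by switching) = (6/7) · (1/4) = 3/14 ≈ 0.2143.

0.2143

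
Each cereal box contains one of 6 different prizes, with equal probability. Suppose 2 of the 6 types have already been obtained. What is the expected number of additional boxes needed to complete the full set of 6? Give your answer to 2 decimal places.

12.50

Starting from 2 distinct types, each trial gives a new one with probability (6−i)/6 when i types are held, so the wait for the next new type is 6/(6−i).
E = 6/4 + 6/3 + 6/2 + 6/1 = 25/2 ≈ 12.50.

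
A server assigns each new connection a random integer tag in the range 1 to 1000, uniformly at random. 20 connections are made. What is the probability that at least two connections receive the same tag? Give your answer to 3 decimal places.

0.174

It's easier to compute the probability that all 20 are distinct.
P(all distinct) = 1000/1000 · 999/1000 · ··· · 981/1000 ≈ 0.826.
So the probability of at least one match is 1 − 0.826 = 0.174.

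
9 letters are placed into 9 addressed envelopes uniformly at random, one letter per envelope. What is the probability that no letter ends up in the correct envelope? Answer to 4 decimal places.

0.3679

This is the derangement probability: permutations of 9 with no fixed point.
D(9) = 9! · (1 − 1/1! + 1/2! − ··· + (−1)^9/9!) = 133496.
P = 133496/362880 = 16687/45360 ≈ 0.3679.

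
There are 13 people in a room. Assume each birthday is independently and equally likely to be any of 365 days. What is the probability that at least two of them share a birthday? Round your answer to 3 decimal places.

0.194

It's easier to compute the probability that all 13 are distinct.
P(all distinct) = 365/365 · 364/365 · ··· · 353/365 ≈ 0.806.
So the probability of at least one match is 1 − 0.806 = 0.194.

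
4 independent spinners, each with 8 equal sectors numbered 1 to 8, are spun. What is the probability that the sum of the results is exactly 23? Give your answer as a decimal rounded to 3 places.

There are 8^4 = 4096 equally likely outcomes.
The number of ordered 4-tuples from {1,…,8} summing to 23 is 204.
P(sum = 23) = 204/4096 = 51/1024 ≈ 0.050.

0.050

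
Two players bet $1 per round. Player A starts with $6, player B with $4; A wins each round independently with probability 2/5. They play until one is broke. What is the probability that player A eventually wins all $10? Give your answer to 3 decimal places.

0.183

Let r = q/p = (3/5)/(2/5) = 3/2. The recurrence P(i) = p·P(i+1) + q·P(i−1) with P(0)=0, P(10)=1 gives P(i) = (1 − r^i)/(1 − r^10).
P(6) = (1 − (3/2)^6) / (1 − (3/2)^10) = 2128/11605 ≈ 0.183.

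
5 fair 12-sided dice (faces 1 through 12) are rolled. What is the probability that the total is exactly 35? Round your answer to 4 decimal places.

There are 12^5 = 248832 equally likely outcomes.
The number of ordered 5-tuples from {1,…,12} summing to 35 is 11901.
P(sum = 35) = 11901/248832 = 3967/82944 ≈ 0.0478.

0.0478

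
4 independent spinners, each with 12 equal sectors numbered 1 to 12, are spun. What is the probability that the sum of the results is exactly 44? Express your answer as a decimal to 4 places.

There are 12^4 = 20736 equally likely outcomes.
The number of ordered 4-tuples from {1,…,12} summing to 44 is 35.
P(sum = 44) = 35/20736 ≈ 0.0017.

0.0017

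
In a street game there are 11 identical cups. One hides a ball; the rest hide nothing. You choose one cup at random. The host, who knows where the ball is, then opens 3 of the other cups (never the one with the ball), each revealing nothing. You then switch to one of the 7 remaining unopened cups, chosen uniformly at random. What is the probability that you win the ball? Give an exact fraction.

Your original cup holds the ball with probability 1/11, so the other 10 collectively hold it with probability 10/11.
The host can always find 3 empty cups to open, so the reveals don't change that 10/11; it is now spread over the 7 remaining unopened cups.
P(win by switching) = (10/11) · (1/7) = 10/77.

10/77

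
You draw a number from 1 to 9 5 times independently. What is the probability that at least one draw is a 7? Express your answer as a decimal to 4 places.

0.4451

P(no draw is a 7) = (8/9)^5 ≈ 0.5549.
P(at least one) = 1 − 0.5549 = 0.4451.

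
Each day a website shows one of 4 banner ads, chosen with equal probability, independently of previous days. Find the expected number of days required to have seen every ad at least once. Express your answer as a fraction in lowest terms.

25/3

After i distinct types are collected, each trial gives a new one with probability (4−i)/4, so the expected wait for the next new type is 4/(4−i).
E = 4/4 + 4/3 + 4/2 + 4/1 = 25/3.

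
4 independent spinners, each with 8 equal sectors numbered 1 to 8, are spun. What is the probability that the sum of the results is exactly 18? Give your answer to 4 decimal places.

0.0840

There are 8^4 = 4096 equally likely outcomes.
The number of ordered 4-tuples from {1,…,8} summing to 18 is 344.
P(sum = 18) = 344/4096 = 43/512 ≈ 0.0840.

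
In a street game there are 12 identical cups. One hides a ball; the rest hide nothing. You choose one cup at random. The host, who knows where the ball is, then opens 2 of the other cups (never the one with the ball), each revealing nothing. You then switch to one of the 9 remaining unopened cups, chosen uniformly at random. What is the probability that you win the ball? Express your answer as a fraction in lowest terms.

Your original cup holds the ball with probability 1/12, so the other 11 collectively hold it with probability 11/12.
The host can always find 2 empty cups to open, so the reveals don't change that 11/12; it is now spread over the 9 remaining unopened cups.
P(win by switching) = (11/12) · (1/9) = 11/108.

11/108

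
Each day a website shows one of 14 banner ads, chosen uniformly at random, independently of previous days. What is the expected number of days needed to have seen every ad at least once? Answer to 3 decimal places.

45.522

After i distinct types are collected, each trial gives a new one with probability (14−i)/14, so the expected wait for the next new type is 14/(14−i).
E = 14/14 + 14/13 + 14/12 + 14/11 + 14/10 + 14/9 + 14/8 + 14/7 + 14/6 + 14/5 + 14/4 + 14/3 + 14/2 + 14/1 = 1171733/25740 ≈ 45.522.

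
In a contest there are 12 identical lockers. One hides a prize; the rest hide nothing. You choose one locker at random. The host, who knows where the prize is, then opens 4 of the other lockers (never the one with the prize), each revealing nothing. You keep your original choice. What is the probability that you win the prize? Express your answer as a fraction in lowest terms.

1/12

The host can always open 4 empty lockers regardless of your choice, so the reveals give no information about your original locker.
P(win by staying) = 1/12.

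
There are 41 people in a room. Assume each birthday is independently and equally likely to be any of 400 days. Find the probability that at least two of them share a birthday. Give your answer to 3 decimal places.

It's easier to compute the probability that all 41 are distinct.
P(all distinct) = 400/400 · 399/400 · ··· · 360/400 ≈ 0.120.
So the probability of at least one match is 1 − 0.120 = 0.880.

0.880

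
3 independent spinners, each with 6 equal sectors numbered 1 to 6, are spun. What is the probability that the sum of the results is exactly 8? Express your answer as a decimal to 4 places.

0.0972

There are 6^3 = 216 equally likely outcomes.
The number of ordered 3-tuples from {1,…,6} summing to 8 is 21.
P(sum = 8) = 21/216 = 7/72 ≈ 0.0972.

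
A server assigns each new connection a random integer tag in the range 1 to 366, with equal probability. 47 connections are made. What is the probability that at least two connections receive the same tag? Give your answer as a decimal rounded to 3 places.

0.954

It's easier to compute the probability that all 47 are distinct.
P(all distinct) = 366/366 · 365/366 · ··· · 320/366 ≈ 0.046.
So the probability of at least one match is 1 − 0.046 = 0.954.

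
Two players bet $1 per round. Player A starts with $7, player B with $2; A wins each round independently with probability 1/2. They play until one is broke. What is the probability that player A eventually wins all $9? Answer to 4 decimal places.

With a fair step, P(i) = ½P(i−1) + ½P(i+1) with P(0)=0, P(9)=1 has the linear solution P(i) = i/9.
P(7) = 7/9 ≈ 0.7778.

0.7778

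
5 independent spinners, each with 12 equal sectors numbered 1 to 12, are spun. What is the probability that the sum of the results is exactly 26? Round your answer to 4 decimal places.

0.0365

There are 12^5 = 248832 equally likely outcomes.
The number of ordered 5-tuples from {1,…,12} summing to 26 is 9075.
P(sum = 26) = 9075/248832 = 3025/82944 ≈ 0.0365.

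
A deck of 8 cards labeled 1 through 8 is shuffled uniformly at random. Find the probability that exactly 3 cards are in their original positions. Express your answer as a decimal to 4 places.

Choose which 3 of the 8 are fixed: C(8,3) = 56 ways.
The remaining 5 must have no fixed point: D(5) = 44.
P = 56·44/40320 = 11/180 ≈ 0.0611.

0.0611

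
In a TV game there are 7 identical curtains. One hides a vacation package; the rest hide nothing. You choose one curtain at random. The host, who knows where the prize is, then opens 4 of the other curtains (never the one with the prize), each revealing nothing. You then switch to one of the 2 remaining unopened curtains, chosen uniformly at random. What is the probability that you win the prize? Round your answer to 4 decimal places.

0.4286

Your original curtain holds the prize with probability 1/7, so the other 6 collectively hold it with probability 6/7.
The host can always find 4 empty curtains to open, so the reveals don't change that 6/7; it is now spread over the 2 remaining unopened curtains.
P(win by switching) = (6/7) · (1/2) = 3/7 ≈ 0.4286.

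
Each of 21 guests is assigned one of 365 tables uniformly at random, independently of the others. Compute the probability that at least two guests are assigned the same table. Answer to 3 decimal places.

It's easier to compute the probability that all 21 are distinct.
P(all distinct) = 365/365 · 364/365 · ··· · 345/365 ≈ 0.556.
So the probability of at least one match is 1 − 0.556 = 0.444.

0.444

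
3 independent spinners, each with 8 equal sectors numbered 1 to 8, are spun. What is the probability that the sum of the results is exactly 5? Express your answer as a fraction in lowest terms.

There are 8^3 = 512 equally likely outcomes.
The number of ordered 3-tuples from {1,…,8} summing to 5 is 6.
P(sum = 5) = 6/512 = 3/256.

3/256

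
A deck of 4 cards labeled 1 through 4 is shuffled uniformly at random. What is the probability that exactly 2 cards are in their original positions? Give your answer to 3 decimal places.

Choose which 2 of the 4 are fixed: C(4,2) = 6 ways.
The remaining 2 must have no fixed point: D(2) = 1.
P = 6·1/24 = 1/4 ≈ 0.250.

0.250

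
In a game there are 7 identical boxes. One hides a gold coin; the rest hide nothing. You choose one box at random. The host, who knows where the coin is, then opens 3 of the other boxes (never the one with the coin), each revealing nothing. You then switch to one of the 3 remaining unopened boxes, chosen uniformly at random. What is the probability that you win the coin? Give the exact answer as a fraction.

2/7

Your original box holds the coin with probability 1/7, so the other 6 collectively hold it with probability 6/7.
The host can always find 3 empty boxes to open, so the reveals don't change that 6/7; it is now spread over the 3 remaining unopened boxes.
P(win by switching) = (6/7) · (1/3) = 2/7.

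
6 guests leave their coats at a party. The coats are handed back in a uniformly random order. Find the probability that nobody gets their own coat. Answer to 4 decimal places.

0.3681

This is the derangement probability: permutations of 6 with no fixed point.
D(6) = 6! · (1 − 1/1! + 1/2! − ··· + (−1)^6/6!) = 265.
P = 265/720 = 53/144 ≈ 0.3681.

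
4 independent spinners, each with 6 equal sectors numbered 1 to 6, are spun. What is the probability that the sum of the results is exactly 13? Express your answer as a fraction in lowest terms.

35/324

There are 6^4 = 1296 equally likely outcomes.
The number of ordered 4-tuples from {1,…,6} summing to 13 is 140.
P(sum = 13) = 140/1296 = 35/324.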